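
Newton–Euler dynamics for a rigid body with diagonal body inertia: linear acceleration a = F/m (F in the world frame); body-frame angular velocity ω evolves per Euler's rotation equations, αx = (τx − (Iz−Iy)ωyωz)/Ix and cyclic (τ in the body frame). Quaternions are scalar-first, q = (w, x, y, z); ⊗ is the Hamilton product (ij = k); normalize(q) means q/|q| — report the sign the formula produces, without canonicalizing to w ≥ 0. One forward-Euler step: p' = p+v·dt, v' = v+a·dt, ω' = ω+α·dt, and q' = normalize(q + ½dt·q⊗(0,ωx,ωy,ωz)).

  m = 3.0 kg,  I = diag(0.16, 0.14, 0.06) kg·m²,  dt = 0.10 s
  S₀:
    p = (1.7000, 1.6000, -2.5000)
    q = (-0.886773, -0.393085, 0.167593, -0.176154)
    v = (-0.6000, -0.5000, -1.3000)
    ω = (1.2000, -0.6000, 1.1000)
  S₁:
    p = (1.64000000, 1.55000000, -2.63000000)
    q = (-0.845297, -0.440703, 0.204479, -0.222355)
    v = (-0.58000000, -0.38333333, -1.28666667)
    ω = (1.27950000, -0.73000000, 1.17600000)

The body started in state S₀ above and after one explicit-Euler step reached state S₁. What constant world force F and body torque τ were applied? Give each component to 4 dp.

ω₁ − ω₀ = (0.07950000, -0.13000000, 0.07600000)
precession coupling = (0.0528, 0.1320, 0.0144)
τ = I·(Δω/dt) + ω₀×(Iω₀) = (0.1800, -0.0500, 0.0600)
v₁ − v₀ = (0.02000000, 0.11666667, 0.01333333)
applied force F = (0.6000, 3.5000, 0.4000)

F = (0.6000, 3.5000, 0.4000)
τ = (0.1800, -0.0500, 0.0600)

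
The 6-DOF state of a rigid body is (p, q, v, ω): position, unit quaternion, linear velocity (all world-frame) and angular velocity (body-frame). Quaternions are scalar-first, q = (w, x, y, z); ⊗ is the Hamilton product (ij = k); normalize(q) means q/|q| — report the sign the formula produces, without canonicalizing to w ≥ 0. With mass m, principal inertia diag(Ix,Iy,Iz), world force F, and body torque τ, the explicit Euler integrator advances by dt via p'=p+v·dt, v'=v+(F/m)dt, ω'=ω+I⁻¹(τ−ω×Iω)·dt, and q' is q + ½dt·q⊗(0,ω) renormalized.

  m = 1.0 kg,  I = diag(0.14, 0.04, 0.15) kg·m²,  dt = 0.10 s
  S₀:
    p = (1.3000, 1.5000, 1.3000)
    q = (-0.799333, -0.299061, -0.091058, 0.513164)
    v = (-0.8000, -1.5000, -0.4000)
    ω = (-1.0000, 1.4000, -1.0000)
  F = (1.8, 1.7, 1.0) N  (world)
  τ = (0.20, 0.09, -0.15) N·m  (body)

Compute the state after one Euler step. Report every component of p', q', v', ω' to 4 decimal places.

α = I⁻¹(τ − ω×Iω) = (2.5286, 2.5000, -1.9333)
ω + α·dt = (-0.7471, 1.6500, -1.1933)
Hamilton product q⊗(0,ω) = (0.3415842, 0.1719614, -1.9312912, 0.2895896)
updated quaternion q' = (-0.7784, -0.2890, -0.1867, 0.5251)
a = (1.8000, 1.7000, 1.0000)
new position p' = (1.2200, 1.3500, 1.2600)
new velocity v' = (-0.6200, -1.3300, -0.3000)

p' = (1.2200, 1.3500, 1.2600)
q' = (-0.7784, -0.2890, -0.1867, 0.5251)
v' = (-0.6200, -1.3300, -0.3000)
ω' = (-0.7471, 1.6500, -1.1933)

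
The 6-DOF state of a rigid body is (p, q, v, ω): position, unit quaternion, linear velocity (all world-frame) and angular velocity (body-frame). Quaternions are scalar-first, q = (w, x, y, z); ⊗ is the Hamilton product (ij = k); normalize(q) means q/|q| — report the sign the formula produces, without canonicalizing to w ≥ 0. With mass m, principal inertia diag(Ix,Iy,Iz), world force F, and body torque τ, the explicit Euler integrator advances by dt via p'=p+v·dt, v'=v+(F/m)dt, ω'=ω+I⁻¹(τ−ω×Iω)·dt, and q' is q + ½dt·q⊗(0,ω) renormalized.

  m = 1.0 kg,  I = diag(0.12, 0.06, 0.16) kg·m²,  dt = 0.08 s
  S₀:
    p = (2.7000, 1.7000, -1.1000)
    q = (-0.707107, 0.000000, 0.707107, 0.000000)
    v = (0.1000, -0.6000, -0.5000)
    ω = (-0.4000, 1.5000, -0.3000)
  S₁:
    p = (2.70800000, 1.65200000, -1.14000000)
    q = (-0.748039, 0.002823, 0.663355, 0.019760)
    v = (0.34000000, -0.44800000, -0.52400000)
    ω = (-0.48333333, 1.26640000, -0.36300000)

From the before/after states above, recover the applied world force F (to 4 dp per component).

Δv = v₁−v₀ = (0.24000000, 0.15200000, -0.02400000)
m·(v₁−v₀)/dt = (3.0000, 1.9000, -0.3000)

F = (3.0000, 1.9000, -0.3000)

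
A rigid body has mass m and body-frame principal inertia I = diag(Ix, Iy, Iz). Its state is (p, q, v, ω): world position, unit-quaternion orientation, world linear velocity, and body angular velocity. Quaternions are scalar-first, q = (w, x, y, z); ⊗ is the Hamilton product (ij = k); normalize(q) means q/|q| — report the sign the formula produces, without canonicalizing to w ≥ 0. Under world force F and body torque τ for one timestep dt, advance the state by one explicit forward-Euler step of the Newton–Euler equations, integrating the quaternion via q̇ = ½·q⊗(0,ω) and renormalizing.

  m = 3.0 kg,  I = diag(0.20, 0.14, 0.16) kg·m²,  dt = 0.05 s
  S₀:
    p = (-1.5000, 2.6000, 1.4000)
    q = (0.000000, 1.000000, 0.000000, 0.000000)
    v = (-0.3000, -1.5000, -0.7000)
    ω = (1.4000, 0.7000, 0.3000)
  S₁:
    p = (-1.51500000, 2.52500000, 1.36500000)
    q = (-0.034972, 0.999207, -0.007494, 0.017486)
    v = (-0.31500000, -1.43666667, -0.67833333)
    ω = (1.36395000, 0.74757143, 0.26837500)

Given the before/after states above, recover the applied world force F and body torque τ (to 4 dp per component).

Δv = v₁−v₀ = (-0.01500000, 0.06333333, 0.02166667)
applied force F = (-0.9000, 3.8000, 1.3000)
ω₁ − ω₀ = (-0.03605000, 0.04757143, -0.03162500)
ω₀×(Iω₀) = (0.0042, 0.0168, -0.0588)
τ = I·(Δω/dt) + ω₀×(Iω₀) = (-0.1400, 0.1500, -0.1600)

F = (-0.9000, 3.8000, 1.3000)
τ = (-0.1400, 0.1500, -0.1600)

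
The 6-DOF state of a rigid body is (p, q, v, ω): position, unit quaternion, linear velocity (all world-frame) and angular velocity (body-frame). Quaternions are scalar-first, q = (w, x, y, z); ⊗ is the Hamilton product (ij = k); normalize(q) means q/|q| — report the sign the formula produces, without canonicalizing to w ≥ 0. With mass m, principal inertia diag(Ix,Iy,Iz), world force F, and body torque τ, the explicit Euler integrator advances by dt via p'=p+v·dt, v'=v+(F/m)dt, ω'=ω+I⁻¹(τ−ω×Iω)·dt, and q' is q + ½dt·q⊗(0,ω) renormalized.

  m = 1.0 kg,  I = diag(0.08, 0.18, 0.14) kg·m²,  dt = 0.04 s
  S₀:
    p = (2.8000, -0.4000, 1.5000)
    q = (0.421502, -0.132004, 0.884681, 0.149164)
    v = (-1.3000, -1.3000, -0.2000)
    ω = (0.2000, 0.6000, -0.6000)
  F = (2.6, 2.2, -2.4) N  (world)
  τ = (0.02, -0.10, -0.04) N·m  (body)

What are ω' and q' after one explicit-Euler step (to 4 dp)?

precession coupling ω×(Iω) = (0.0144, 0.0072, 0.0120)
α = I⁻¹(τ − ω×Iω) = (0.0700, -0.5956, -0.3714)
ω' = ω + α·dt = (0.2028, 0.5762, -0.6149)
q⊗(0,ω) = (-0.4149094, -0.5360066, 0.2035316, -0.5090398)
q' = normalize(q + ½dt·q⊗(0,ω)) = (0.4131, -0.1427, 0.8886, 0.1390)

ω' = (0.2028, 0.5762, -0.6149)
q' = (0.4131, -0.1427, 0.8886, 0.1390)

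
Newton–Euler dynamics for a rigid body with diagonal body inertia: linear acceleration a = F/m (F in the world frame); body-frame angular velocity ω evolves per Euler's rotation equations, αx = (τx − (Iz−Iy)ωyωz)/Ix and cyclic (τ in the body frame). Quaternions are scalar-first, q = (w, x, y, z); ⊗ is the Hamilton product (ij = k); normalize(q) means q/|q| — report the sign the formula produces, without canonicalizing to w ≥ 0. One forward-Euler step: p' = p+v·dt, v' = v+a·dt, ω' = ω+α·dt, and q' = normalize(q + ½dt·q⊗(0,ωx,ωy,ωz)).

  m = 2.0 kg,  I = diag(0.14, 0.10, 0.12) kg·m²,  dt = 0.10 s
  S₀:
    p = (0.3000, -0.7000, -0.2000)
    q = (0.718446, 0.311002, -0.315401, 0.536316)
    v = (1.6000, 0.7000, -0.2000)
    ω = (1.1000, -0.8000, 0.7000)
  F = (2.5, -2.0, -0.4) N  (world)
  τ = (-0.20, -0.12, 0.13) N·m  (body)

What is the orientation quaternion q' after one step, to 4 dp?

q' = (0.6680, 0.3599, -0.3246, 0.5647)

q⊗(0,ω) = (-0.9698442, 0.9985627, -0.2025106, 0.6010517)
updated quaternion q' = (0.6680, 0.3599, -0.3246, 0.5647)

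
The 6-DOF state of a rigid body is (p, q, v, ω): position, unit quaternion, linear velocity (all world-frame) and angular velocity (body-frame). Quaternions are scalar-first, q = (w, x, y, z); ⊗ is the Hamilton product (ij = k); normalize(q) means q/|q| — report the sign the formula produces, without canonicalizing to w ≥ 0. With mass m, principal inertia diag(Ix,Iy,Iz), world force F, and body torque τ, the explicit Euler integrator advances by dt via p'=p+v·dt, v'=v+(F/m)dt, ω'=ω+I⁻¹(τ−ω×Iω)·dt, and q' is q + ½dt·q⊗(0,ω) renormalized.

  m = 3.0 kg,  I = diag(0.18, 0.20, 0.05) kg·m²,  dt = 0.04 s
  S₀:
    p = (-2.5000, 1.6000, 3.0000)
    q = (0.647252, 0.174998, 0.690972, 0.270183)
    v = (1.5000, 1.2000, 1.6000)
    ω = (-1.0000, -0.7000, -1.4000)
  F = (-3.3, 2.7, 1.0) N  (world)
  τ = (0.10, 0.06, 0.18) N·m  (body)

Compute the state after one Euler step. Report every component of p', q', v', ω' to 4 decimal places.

ω×(Iω) gyroscopic = (-0.1470, 0.1820, 0.0140)
angular accel α = (1.3722, -0.6100, 3.3200)
ω + α·dt = (-0.9451, -0.7244, -1.2672)
q⊗(0,ω) = (1.0369346, -1.4254847, -0.4782622, -0.3376794)
q + ½dt·q⊗(0,ω), renormalized = (0.6675, 0.1464, 0.6809, 0.2632)
p + v·dt = (-2.4400, 1.6480, 3.0640)
v + (F/m)dt = (1.4560, 1.2360, 1.6133)

p' = (-2.4400, 1.6480, 3.0640)
q' = (0.6675, 0.1464, 0.6809, 0.2632)
v' = (1.4560, 1.2360, 1.6133)
ω' = (-0.9451, -0.7244, -1.2672)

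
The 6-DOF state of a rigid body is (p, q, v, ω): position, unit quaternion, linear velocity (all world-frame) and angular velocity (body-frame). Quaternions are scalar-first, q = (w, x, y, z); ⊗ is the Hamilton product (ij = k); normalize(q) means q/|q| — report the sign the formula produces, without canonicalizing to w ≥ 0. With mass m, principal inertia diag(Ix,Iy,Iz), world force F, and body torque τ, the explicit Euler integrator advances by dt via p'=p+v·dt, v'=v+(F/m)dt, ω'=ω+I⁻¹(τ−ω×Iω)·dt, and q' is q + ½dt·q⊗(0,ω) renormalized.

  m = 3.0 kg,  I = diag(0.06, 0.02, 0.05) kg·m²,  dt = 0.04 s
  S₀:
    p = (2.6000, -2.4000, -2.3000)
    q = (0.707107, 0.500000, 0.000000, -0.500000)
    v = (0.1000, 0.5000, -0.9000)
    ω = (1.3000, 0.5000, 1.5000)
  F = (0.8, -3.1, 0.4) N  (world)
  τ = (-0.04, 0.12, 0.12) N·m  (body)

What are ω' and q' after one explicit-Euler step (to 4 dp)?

ω' = (1.2583, 0.7010, 1.6168)
q' = (0.7085, 0.5229, -0.0209, -0.4734)

angular accel α = (-1.0417, 5.0250, 2.9200)
new body rate ω' = (1.2583, 0.7010, 1.6168)
q⊗(0,ω) = (0.1000000, 1.1692391, -1.0464465, 1.3106605)
updated quaternion q' = (0.7085, 0.5229, -0.0209, -0.4734)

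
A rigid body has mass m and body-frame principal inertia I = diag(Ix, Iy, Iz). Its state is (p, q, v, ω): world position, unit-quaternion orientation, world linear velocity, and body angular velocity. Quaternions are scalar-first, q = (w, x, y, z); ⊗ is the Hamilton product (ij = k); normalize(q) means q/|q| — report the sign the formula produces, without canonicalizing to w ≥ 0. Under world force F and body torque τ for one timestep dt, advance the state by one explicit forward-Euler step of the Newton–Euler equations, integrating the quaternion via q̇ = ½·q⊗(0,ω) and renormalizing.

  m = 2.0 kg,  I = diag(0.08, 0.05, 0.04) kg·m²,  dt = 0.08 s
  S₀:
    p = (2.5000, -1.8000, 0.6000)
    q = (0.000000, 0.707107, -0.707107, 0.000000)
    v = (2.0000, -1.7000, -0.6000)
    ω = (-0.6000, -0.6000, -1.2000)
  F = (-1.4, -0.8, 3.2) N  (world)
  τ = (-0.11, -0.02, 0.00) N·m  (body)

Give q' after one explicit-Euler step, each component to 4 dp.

q⊗(0,ω) = (0.0000000, 0.8485284, 0.8485284, -0.8485284)
q' = normalize(q + ½dt·q⊗(0,ω)) = (0.0000, 0.7398, -0.6720, -0.0339)

q' = (0.0000, 0.7398, -0.6720, -0.0339)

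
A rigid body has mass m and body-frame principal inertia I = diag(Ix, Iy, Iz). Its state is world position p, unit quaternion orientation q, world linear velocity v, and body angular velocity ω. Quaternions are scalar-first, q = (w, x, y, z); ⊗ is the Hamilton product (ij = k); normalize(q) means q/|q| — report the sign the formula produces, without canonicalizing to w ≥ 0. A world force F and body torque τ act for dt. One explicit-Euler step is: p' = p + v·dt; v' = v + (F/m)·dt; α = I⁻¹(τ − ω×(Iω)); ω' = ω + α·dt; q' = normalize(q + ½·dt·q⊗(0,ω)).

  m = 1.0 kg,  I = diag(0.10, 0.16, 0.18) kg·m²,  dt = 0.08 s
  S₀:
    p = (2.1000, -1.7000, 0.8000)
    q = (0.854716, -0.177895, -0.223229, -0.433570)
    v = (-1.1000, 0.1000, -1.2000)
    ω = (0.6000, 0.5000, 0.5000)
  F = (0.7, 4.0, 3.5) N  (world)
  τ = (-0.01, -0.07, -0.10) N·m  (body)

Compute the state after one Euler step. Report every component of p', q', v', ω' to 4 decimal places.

a = F/m = (0.7000, 4.0000, 3.5000)
new position p' = (2.0120, -1.6920, 0.7040)
v' = v + a·dt = (-1.0440, 0.4200, -0.9200)
precession coupling ω×(Iω) = (0.0050, -0.0240, 0.0180)
α = I⁻¹(τ − ω×Iω) = (-0.1500, -0.2875, -0.6556)
ω' = ω + α·dt = (0.5880, 0.4770, 0.4476)
2q̇ = q⊗(0,ω) = (0.4351365, 0.6180001, 0.2561635, 0.4723479)
updated quaternion q' = (0.8715, -0.1531, -0.2128, -0.4144)

p' = (2.0120, -1.6920, 0.7040)
q' = (0.8715, -0.1531, -0.2128, -0.4144)
v' = (-1.0440, 0.4200, -0.9200)
ω' = (0.5880, 0.4770, 0.4476)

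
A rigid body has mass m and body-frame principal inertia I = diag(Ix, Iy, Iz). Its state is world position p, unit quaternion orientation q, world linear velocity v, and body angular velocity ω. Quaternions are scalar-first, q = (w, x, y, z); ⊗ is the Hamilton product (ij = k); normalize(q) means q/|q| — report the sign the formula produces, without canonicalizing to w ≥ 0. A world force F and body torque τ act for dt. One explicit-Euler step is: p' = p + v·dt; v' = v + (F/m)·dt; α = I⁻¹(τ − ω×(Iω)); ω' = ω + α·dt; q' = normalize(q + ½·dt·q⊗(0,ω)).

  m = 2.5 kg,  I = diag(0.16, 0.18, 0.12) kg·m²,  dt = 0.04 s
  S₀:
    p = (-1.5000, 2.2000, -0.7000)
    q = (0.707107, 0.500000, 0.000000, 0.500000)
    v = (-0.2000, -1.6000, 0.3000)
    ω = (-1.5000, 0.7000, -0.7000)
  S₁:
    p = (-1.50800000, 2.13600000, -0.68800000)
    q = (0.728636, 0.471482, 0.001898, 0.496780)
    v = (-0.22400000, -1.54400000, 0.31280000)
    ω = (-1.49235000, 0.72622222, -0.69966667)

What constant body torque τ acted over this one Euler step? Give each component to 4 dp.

τ = (0.0600, 0.1600, -0.0200)

Δω = ω₁−ω₀ = (0.00765000, 0.02622222, 0.00033333)
applied torque τ = (0.0600, 0.1600, -0.0200)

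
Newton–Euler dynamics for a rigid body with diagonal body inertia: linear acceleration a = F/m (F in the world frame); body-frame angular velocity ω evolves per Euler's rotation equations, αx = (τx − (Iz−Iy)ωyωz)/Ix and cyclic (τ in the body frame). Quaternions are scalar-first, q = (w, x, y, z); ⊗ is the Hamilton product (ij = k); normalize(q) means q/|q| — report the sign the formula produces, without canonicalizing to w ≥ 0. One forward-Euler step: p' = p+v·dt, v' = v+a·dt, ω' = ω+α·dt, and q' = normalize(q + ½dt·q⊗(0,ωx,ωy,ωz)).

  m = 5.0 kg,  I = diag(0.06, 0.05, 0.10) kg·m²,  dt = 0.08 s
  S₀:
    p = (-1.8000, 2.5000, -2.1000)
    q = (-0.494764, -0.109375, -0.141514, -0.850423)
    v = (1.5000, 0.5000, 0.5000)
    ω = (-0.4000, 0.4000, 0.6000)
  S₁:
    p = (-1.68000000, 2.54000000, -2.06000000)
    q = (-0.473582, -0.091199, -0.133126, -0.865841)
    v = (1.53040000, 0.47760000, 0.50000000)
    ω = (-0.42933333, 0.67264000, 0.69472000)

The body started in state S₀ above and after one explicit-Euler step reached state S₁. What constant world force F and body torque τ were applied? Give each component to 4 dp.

velocity change Δv = (0.03040000, -0.02240000, 0.00000000)
m·(v₁−v₀)/dt = (1.9000, -1.4000, 0.0000)
ω₁ − ω₀ = (-0.02933333, 0.27264000, 0.09472000)
ω₀×(Iω₀) = (0.0120, 0.0096, 0.0016)
I·α + gyro = (-0.0100, 0.1800, 0.1200)

F = (1.9000, -1.4000, 0.0000)
τ = (-0.0100, 0.1800, 0.1200)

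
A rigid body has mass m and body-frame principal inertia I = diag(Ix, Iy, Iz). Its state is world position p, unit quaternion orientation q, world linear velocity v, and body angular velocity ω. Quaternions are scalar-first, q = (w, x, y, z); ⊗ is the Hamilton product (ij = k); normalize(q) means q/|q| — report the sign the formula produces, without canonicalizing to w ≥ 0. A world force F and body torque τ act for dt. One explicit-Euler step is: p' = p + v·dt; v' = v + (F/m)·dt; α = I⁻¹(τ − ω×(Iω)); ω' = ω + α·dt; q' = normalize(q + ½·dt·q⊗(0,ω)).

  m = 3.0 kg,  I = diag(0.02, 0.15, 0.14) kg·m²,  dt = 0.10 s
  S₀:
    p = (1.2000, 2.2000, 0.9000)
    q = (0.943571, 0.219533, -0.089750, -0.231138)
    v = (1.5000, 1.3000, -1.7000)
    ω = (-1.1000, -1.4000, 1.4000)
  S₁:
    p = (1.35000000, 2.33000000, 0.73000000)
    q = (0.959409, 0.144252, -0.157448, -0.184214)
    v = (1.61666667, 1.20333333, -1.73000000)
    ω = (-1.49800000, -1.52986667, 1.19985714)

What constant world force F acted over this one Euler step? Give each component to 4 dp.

velocity change Δv = (0.11666667, -0.09666667, -0.03000000)
m·(v₁−v₀)/dt = (3.5000, -2.9000, -0.9000)

F = (3.5000, -2.9000, -0.9000)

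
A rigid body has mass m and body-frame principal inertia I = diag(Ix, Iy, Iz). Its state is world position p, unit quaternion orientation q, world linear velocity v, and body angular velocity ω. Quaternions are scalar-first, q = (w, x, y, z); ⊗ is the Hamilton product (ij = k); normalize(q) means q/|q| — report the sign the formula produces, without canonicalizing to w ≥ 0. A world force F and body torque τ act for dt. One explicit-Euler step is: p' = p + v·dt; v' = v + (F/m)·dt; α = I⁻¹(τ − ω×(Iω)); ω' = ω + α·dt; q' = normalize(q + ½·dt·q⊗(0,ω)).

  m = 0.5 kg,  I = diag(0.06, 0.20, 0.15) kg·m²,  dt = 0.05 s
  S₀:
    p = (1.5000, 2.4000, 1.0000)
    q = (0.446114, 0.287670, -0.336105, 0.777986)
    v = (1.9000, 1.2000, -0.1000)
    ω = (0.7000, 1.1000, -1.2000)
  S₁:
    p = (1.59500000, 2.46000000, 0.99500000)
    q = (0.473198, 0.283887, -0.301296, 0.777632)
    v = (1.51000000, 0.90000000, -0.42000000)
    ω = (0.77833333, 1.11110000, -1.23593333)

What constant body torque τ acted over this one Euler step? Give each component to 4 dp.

τ = (0.1600, 0.1200, 0.0000)

ω₁ − ω₀ = (0.07833333, 0.01110000, -0.03593333)
τ = I·(Δω/dt) + ω₀×(Iω₀) = (0.1600, 0.1200, 0.0000)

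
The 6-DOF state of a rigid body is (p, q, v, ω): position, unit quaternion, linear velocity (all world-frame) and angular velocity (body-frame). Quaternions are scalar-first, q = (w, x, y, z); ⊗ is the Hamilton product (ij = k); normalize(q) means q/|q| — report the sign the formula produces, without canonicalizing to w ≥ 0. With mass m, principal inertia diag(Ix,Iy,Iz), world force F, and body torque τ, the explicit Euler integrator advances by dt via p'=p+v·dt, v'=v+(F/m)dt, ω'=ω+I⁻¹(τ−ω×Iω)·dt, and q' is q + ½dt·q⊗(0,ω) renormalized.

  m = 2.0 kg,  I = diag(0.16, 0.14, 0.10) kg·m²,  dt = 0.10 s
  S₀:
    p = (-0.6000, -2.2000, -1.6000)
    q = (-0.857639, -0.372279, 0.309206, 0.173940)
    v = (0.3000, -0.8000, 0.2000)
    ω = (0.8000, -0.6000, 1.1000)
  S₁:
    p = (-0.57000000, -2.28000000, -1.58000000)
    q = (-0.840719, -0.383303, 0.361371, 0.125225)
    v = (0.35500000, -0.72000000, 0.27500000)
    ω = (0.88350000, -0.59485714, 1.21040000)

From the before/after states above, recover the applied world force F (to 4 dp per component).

F = (1.1000, 1.6000, 1.5000)

velocity change Δv = (0.05500000, 0.08000000, 0.07500000)
m·(v₁−v₀)/dt = (1.1000, 1.6000, 1.5000)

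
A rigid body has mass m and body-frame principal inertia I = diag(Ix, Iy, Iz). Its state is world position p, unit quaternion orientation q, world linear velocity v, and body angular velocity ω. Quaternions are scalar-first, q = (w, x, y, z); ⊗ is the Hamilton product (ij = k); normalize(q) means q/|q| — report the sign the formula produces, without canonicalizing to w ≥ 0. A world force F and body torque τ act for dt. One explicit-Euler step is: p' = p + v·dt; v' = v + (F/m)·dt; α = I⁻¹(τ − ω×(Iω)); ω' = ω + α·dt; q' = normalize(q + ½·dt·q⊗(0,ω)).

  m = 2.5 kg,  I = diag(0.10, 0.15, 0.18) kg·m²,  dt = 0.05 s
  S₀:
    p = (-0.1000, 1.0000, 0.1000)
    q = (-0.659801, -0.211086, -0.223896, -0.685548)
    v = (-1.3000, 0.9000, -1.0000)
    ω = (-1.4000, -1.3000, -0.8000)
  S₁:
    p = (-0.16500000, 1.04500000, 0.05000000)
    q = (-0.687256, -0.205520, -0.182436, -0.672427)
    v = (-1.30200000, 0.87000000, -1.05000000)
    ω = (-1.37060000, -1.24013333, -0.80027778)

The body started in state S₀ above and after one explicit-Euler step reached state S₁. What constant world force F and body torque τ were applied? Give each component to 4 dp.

v₁ − v₀ = (-0.00200000, -0.03000000, -0.05000000)
applied force F = (-0.1000, -1.5000, -2.5000)
Δω = ω₁−ω₀ = (0.02940000, 0.05986667, -0.00027778)
τ = I·(Δω/dt) + ω₀×(Iω₀) = (0.0900, 0.0900, 0.0900)

F = (-0.1000, -1.5000, -2.5000)
τ = (0.0900, 0.0900, 0.0900)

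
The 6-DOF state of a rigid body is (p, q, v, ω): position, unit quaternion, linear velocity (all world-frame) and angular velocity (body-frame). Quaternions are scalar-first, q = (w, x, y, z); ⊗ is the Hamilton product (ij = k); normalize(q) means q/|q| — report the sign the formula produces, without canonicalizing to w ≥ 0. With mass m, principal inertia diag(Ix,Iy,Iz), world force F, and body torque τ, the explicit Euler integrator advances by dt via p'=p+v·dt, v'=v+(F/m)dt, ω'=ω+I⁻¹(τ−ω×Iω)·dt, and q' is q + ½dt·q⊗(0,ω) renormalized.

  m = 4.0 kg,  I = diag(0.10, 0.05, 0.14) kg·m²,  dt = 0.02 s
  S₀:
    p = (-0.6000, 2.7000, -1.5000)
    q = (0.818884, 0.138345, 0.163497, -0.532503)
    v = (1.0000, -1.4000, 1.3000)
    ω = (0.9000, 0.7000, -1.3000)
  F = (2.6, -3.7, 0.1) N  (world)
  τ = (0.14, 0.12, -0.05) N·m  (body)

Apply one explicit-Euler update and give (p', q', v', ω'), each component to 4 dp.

p' = (-0.5800, 2.6720, -1.4740)
q' = (0.8095, 0.1473, 0.1662, -0.5436)
v' = (1.0130, -1.4185, 1.3005)
ω' = (0.9444, 0.7293, -1.3026)

a = F/m = (0.6500, -0.9250, 0.0250)
new position p' = (-0.5800, 2.6720, -1.4740)
v + (F/m)dt = (1.0130, -1.4185, 1.3005)
(τ − ω×Iω)/I = (2.2190, 1.4640, -0.1321)
new body rate ω' = (0.9444, 0.7293, -1.3026)
q⊗(0,ω) = (-0.9312123, 0.8972016, 0.2738146, -1.1148550)
updated quaternion q' = (0.8095, 0.1473, 0.1662, -0.5436)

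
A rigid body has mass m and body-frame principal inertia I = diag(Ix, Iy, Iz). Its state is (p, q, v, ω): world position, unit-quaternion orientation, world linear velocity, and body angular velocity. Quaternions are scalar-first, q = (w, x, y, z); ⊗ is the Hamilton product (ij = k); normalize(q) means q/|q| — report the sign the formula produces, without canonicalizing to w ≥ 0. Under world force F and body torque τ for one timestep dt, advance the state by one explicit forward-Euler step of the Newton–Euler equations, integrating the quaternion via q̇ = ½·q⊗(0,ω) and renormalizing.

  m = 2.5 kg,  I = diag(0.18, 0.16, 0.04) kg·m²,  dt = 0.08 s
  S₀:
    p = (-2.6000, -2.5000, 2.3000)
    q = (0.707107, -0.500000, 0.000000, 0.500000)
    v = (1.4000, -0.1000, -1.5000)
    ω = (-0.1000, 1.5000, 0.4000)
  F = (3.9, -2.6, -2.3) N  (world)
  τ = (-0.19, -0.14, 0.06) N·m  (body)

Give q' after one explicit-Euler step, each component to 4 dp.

2q̇ = q⊗(0,ω) = (-0.2500000, -0.8207107, 1.2106605, -0.4671572)
updated quaternion q' = (0.6958, -0.5318, 0.0483, 0.4804)

q' = (0.6958, -0.5318, 0.0483, 0.4804)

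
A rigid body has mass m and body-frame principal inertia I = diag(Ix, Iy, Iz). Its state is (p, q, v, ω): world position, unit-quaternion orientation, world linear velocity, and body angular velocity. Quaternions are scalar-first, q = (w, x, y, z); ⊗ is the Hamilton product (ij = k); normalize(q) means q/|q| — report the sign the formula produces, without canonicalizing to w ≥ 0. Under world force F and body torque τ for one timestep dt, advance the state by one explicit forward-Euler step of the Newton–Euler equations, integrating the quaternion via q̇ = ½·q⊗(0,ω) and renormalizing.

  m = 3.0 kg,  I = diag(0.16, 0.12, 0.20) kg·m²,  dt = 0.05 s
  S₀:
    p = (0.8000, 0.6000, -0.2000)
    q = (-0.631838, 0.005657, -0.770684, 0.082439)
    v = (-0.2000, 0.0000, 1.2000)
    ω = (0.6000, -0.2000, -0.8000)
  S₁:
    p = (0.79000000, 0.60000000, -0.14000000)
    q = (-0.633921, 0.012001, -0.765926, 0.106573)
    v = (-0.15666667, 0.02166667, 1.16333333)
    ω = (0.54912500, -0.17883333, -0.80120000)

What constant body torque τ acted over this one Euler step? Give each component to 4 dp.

rate change Δω = (-0.05087500, 0.02116667, -0.00120000)
ω₀×(Iω₀) = (0.0128, 0.0192, 0.0048)
I·α + gyro = (-0.1500, 0.0700, 0.0000)

τ = (-0.1500, 0.0700, 0.0000)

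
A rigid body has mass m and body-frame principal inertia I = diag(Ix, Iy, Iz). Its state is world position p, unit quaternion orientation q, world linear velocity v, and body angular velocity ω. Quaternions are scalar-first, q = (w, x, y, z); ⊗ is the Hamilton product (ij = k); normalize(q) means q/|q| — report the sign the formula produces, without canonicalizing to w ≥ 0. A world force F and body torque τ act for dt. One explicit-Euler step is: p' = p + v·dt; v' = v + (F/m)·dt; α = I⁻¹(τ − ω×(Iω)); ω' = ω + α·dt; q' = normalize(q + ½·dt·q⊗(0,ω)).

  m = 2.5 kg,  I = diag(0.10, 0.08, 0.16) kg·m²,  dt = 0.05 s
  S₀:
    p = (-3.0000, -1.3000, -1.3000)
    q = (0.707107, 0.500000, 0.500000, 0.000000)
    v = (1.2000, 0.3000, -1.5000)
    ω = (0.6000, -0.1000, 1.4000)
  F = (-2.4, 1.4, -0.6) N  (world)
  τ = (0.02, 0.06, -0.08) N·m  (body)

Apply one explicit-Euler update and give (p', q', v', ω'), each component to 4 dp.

(τ − ω×Iω)/I = (0.3120, 1.3800, -0.5075)
new body rate ω' = (0.6156, -0.0310, 1.3746)
2q̇ = q⊗(0,ω) = (-0.2500000, 1.1242642, -0.7707107, 0.6399498)
updated quaternion q' = (0.7003, 0.5277, 0.4804, 0.0160)
p' = p + v·dt = (-2.9400, -1.2850, -1.3750)
v + (F/m)dt = (1.1520, 0.3280, -1.5120)

p' = (-2.9400, -1.2850, -1.3750)
q' = (0.7003, 0.5277, 0.4804, 0.0160)
v' = (1.1520, 0.3280, -1.5120)
ω' = (0.6156, -0.0310, 1.3746)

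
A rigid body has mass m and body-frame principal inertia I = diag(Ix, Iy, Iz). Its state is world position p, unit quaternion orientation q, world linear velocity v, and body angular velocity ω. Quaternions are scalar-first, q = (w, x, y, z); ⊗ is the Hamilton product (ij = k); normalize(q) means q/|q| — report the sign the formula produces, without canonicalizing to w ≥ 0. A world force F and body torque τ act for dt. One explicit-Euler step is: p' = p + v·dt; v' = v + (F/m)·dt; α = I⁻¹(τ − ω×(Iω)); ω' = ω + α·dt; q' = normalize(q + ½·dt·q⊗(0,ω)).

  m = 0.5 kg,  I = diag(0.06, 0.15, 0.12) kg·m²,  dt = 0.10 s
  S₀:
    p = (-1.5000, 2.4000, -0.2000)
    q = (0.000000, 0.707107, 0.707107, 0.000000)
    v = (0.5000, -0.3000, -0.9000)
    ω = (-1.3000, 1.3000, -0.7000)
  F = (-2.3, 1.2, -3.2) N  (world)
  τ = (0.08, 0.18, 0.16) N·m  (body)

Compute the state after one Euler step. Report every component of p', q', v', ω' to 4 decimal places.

p' = (-1.4500, 2.3700, -0.2900)
q' = (0.0000, 0.6791, 0.7283, 0.0915)
v' = (0.0400, -0.0600, -1.5400)
ω' = (-1.2122, 1.4564, -0.4399)

α = I⁻¹(τ − ω×Iω) = (0.8783, 1.5640, 2.6008)
ω + α·dt = (-1.2122, 1.4564, -0.4399)
q⊗(0,ω) = (0.0000000, -0.4949749, 0.4949749, 1.8384782)
updated quaternion q' = (0.0000, 0.6791, 0.7283, 0.0915)
a = (-4.6000, 2.4000, -6.4000)
new position p' = (-1.4500, 2.3700, -0.2900)
new velocity v' = (0.0400, -0.0600, -1.5400)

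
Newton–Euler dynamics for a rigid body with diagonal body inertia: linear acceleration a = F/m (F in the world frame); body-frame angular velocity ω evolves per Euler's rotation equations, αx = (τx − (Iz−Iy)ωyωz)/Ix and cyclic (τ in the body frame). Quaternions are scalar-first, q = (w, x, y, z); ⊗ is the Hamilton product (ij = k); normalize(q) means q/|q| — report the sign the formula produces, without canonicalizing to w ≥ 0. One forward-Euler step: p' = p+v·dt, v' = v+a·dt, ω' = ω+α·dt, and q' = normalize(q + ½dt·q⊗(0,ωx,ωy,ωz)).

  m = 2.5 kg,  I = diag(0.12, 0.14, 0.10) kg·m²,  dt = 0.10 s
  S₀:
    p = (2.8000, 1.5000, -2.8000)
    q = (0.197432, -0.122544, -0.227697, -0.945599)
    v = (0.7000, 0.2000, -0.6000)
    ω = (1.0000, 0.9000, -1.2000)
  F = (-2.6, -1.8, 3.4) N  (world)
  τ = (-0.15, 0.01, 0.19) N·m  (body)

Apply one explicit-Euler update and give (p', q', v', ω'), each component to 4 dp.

ω×(Iω) gyroscopic = (0.0432, -0.0240, 0.0180)
(τ − ω×Iω)/I = (-1.6100, 0.2429, 1.7200)
new body rate ω' = (0.8390, 0.9243, -1.0280)
q⊗(0,ω) = (-0.8072475, 1.3217075, -0.9149630, -0.1195110)
q' = normalize(q + ½dt·q⊗(0,ω)) = (0.1564, -0.0562, -0.2723, -0.9477)
linear accel F/m = (-1.0400, -0.7200, 1.3600)
p + v·dt = (2.8700, 1.5200, -2.8600)
new velocity v' = (0.5960, 0.1280, -0.4640)

p' = (2.8700, 1.5200, -2.8600)
q' = (0.1564, -0.0562, -0.2723, -0.9477)
v' = (0.5960, 0.1280, -0.4640)
ω' = (0.8390, 0.9243, -1.0280)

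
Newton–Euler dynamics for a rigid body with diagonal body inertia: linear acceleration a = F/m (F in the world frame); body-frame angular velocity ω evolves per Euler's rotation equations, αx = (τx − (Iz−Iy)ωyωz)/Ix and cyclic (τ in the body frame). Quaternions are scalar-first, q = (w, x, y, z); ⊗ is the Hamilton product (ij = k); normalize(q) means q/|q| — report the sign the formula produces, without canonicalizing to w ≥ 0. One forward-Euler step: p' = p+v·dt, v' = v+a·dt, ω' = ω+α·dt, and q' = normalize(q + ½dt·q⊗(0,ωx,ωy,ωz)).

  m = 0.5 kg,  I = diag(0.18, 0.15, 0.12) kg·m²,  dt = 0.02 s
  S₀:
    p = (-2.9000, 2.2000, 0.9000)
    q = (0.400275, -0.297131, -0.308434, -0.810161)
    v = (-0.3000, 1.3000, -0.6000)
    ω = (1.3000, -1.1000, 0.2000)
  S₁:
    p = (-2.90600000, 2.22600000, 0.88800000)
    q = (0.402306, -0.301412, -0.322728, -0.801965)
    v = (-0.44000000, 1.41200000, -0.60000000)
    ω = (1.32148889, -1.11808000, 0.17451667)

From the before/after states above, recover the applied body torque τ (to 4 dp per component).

τ = (0.2000, -0.1200, -0.1100)

ω₁ − ω₀ = (0.02148889, -0.01808000, -0.02548333)
ω₀×(Iω₀) = (0.0066, 0.0156, 0.0429)
I·α + gyro = (0.2000, -0.1200, -0.1100)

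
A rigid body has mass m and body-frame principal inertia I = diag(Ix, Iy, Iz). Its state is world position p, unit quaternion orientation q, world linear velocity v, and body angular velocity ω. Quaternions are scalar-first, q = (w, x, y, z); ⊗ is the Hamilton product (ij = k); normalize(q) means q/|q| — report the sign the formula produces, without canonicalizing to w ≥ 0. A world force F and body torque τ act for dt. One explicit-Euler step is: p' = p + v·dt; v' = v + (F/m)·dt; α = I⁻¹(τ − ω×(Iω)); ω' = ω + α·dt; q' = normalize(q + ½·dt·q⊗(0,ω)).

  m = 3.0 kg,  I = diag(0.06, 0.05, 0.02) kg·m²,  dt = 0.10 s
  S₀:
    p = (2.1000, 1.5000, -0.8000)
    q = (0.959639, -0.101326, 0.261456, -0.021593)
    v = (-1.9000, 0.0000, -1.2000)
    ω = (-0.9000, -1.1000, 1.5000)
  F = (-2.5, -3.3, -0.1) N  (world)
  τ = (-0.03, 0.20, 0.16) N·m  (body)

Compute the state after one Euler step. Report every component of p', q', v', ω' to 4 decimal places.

p' = (1.9100, 1.5000, -0.9200)
q' = (0.9659, -0.1254, 0.2161, 0.0674)
v' = (-1.9833, -0.1100, -1.2033)
ω' = (-1.0325, -0.5920, 2.3495)

new position p' = (1.9100, 1.5000, -0.9200)
v' = v + a·dt = (-1.9833, -0.1100, -1.2033)
gyro term ω×Iω = (0.0495, -0.0540, -0.0099)
(τ − ω×Iω)/I = (-1.3250, 5.0800, 8.4950)
ω' = ω + α·dt = (-1.0325, -0.5920, 2.3495)
2q̇ = q⊗(0,ω) = (0.2287977, -0.4952434, -0.8841802, 1.7862275)
updated quaternion q' = (0.9659, -0.1254, 0.2161, 0.0674)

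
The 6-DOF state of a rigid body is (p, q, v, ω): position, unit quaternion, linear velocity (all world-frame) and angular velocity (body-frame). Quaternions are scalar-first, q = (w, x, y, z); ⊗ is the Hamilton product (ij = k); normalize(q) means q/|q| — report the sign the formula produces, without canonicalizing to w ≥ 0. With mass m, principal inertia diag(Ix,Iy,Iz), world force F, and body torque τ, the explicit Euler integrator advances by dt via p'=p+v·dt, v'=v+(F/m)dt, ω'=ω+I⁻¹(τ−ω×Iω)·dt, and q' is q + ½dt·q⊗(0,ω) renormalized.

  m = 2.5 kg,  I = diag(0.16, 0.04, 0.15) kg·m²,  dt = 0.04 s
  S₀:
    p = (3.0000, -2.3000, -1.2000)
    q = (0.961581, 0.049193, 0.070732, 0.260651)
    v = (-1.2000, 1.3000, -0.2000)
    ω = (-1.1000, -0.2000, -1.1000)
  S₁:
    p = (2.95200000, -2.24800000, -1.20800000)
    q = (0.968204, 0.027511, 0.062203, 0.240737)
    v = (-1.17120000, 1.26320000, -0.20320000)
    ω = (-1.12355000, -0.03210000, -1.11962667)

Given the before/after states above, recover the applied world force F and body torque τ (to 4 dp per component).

Δω = ω₁−ω₀ = (-0.02355000, 0.16790000, -0.01962667)
τ = I·(Δω/dt) + ω₀×(Iω₀) = (-0.0700, 0.1800, -0.1000)
v₁ − v₀ = (0.02880000, -0.03680000, -0.00320000)
F = m·Δv/dt = (1.8000, -2.3000, -0.2000)

F = (1.8000, -2.3000, -0.2000)
τ = (-0.0700, 0.1800, -0.1000)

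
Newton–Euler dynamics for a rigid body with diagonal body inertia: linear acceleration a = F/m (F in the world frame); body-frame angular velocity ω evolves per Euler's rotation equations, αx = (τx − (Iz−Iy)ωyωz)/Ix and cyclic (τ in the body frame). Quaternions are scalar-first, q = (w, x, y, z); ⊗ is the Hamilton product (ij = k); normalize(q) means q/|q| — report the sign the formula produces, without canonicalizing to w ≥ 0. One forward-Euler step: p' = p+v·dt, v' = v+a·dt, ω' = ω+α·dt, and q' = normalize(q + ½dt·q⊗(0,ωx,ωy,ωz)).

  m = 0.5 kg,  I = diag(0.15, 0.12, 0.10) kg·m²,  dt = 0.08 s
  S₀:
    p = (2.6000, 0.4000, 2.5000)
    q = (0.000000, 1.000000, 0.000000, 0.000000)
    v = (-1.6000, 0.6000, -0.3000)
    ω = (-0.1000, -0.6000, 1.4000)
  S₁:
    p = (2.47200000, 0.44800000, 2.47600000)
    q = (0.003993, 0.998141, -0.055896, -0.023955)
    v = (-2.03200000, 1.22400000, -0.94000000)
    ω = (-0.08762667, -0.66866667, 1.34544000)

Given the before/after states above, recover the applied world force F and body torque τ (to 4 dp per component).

F = (-2.7000, 3.9000, -4.0000)
τ = (0.0400, -0.1100, -0.0700)

Δω = ω₁−ω₀ = (0.01237333, -0.06866667, -0.05456000)
ω₀×(Iω₀) = (0.0168, -0.0070, -0.0018)
applied torque τ = (0.0400, -0.1100, -0.0700)
Δv = v₁−v₀ = (-0.43200000, 0.62400000, -0.64000000)
applied force F = (-2.7000, 3.9000, -4.0000)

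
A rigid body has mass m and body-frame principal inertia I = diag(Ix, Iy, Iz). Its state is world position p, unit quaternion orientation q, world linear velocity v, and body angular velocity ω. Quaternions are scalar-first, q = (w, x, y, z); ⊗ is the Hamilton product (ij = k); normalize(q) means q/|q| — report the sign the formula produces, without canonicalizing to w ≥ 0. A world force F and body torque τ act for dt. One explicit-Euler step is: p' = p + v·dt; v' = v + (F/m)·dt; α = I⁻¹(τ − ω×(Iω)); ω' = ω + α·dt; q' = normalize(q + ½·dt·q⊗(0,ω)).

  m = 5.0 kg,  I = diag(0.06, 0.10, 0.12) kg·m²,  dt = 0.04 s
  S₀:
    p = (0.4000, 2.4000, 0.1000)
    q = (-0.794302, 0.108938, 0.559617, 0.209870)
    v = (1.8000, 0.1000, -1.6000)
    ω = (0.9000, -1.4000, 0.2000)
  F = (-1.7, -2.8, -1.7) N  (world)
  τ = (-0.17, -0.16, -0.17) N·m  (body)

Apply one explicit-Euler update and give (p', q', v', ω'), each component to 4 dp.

p' = (0.4720, 2.4040, 0.0360)
q' = (-0.7810, 0.1027, 0.5849, 0.1935)
v' = (1.7864, 0.0776, -1.6136)
ω' = (0.7904, -1.4597, 0.1601)

p + v·dt = (0.4720, 2.4040, 0.0360)
v + (F/m)dt = (1.7864, 0.0776, -1.6136)
angular accel α = (-2.7400, -1.4920, -0.9967)
ω + α·dt = (0.7904, -1.4597, 0.1601)
2q̇ = q⊗(0,ω) = (0.6434456, -0.3091304, 1.2791182, -0.8150289)
updated quaternion q' = (-0.7810, 0.1027, 0.5849, 0.1935)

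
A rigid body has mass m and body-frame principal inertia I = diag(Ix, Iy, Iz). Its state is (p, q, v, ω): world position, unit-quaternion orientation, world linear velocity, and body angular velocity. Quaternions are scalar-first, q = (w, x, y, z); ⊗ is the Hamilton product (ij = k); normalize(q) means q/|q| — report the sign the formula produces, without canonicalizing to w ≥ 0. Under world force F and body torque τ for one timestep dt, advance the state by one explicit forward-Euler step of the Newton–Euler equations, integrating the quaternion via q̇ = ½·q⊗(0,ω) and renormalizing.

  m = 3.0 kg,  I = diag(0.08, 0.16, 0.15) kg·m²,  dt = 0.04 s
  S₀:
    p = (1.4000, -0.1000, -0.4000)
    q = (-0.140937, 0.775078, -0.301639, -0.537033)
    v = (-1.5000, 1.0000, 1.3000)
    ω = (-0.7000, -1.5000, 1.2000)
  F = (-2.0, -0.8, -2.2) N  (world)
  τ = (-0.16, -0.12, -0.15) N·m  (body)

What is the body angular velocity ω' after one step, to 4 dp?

ω' = (-0.7890, -1.5447, 1.1376)

(τ − ω×Iω)/I = (-2.2250, -1.1175, -1.5600)
new body rate ω' = (-0.7890, -1.5447, 1.1376)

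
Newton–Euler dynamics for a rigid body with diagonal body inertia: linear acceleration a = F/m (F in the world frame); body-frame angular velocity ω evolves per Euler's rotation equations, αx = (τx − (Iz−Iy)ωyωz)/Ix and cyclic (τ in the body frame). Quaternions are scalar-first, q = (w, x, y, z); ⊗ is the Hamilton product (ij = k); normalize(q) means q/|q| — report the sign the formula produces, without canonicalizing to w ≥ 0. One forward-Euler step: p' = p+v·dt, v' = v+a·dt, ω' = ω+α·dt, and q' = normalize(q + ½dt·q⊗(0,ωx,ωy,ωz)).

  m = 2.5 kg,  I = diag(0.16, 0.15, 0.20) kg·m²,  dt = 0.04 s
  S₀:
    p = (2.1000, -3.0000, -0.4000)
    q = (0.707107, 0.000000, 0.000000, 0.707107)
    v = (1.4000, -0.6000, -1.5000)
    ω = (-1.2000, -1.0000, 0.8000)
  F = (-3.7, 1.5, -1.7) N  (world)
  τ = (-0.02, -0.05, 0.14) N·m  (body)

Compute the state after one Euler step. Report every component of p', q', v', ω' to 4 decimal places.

p + v·dt = (2.1560, -3.0240, -0.4600)
new velocity v' = (1.3408, -0.5760, -1.5272)
ω×(Iω) gyroscopic = (-0.0400, 0.0384, -0.0120)
α = I⁻¹(τ − ω×Iω) = (0.1250, -0.5893, 0.7600)
ω + α·dt = (-1.1950, -1.0236, 0.8304)
Hamilton product q⊗(0,ω) = (-0.5656856, -0.1414214, -1.5556354, 0.5656856)
updated quaternion q' = (0.6954, -0.0028, -0.0311, 0.7180)

p' = (2.1560, -3.0240, -0.4600)
q' = (0.6954, -0.0028, -0.0311, 0.7180)
v' = (1.3408, -0.5760, -1.5272)
ω' = (-1.1950, -1.0236, 0.8304)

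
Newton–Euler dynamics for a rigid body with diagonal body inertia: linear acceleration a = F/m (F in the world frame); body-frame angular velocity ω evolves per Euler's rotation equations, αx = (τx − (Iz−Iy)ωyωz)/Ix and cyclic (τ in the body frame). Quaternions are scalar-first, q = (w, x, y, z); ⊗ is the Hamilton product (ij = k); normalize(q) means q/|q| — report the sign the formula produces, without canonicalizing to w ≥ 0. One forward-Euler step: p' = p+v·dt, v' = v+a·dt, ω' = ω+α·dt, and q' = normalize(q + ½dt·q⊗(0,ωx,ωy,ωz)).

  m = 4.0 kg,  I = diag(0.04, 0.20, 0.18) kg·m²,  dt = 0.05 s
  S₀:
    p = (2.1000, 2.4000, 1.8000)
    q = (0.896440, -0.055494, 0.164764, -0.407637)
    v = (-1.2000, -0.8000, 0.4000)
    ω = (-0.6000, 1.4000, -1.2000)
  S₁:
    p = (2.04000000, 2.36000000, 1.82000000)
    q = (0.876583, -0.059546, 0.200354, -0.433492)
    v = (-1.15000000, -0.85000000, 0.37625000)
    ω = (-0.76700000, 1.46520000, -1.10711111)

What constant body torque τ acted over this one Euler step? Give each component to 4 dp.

τ = (-0.1000, 0.1600, 0.2000)

ω₁ − ω₀ = (-0.16700000, 0.06520000, 0.09288889)
I·α + gyro = (-0.1000, 0.1600, 0.2000)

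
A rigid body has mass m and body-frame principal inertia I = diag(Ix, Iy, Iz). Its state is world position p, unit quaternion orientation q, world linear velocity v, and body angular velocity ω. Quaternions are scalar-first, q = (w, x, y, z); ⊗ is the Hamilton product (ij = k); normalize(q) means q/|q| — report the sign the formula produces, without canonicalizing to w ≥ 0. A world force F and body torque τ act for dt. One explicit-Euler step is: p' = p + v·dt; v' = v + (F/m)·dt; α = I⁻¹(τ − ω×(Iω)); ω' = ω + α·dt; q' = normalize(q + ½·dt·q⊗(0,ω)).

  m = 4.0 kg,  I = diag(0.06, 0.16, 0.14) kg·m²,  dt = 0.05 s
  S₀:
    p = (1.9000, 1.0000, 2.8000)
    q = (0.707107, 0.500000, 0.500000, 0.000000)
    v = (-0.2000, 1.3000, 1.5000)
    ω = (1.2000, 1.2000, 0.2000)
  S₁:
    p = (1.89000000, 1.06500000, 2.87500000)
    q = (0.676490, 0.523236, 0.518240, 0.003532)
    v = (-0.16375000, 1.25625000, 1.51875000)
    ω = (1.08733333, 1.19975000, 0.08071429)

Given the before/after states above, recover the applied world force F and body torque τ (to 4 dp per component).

F = (2.9000, -3.5000, 1.5000)
τ = (-0.1400, -0.0200, -0.1900)

ω₁ − ω₀ = (-0.11266667, -0.00025000, -0.11928571)
applied torque τ = (-0.1400, -0.0200, -0.1900)
v₁ − v₀ = (0.03625000, -0.04375000, 0.01875000)
applied force F = (2.9000, -3.5000, 1.5000)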